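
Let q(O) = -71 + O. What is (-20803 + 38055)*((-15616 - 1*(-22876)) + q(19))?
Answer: 124352416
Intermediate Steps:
(-20803 + 38055)*((-15616 - 1*(-22876)) + q(19)) = (-20803 + 38055)*((-15616 - 1*(-22876)) + (-71 + 19)) = 17252*((-15616 + 22876) - 52) = 17252*(7260 - 52) = 17252*7208 = 124352416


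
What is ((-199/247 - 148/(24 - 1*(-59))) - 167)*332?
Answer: -13906960/247 ≈ -56304.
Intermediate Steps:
((-199/247 - 148/(24 - 1*(-59))) - 167)*332 = ((-199*1/247 - 148/(24 + 59)) - 167)*332 = ((-199/247 - 148/83) - 167)*332 = (-53073/20501 - 167)*332 = -3476740/20501*332 = -13906960/247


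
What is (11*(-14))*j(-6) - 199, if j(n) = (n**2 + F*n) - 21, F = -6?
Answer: -8053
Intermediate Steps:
j(n) = -21 + n**2 - 6*n (j(n) = (n**2 - 6*n) - 21 = -21 + n**2 - 6*n)
(11*(-14))*j(-6) - 199 = (11*(-14))*(-21 + (-6)**2 - 6*(-6)) - 199 = -154*(-21 + 36 + 36) - 199 = -154*51 - 199 = -7854 - 199 = -8053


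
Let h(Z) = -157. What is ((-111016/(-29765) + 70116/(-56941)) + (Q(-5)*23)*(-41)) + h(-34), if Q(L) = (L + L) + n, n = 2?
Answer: 12524082925071/1694848865 ≈ 7389.5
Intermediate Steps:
Q(L) = 2 + 2*L (Q(L) = (L + L) + 2 = 2*L + 2 = 2 + 2*L)
((-111016/(-29765) + 70116/(-56941)) + (Q(-5)*23)*(-41)) + h(-34) = ((-111016/(-29765) + 70116/(-56941)) + ((2 + 2*(-5))*23)*(-41)) - 157 = ((-111016*(-1/29765) + 70116*(-1/56941)) + ((2 - 10)*23)*(-41)) - 157 = ((111016/29765 - 70116/56941) - 8*23*(-41)) - 157 = (4234359316/1694848865 - 184*(-41)) - 157 = (4234359316/1694848865 + 7544) - 157 = 12790174196876/1694848865 - 157 = 12524082925071/1694848865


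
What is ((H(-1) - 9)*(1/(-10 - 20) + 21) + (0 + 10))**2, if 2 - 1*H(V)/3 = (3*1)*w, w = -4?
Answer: 49266361/100 ≈ 4.9266e+5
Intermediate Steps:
H(V) = 42 (H(V) = 6 - 3*3*1*(-4) = 6 - 9*(-4) = 6 - 3*(-12) = 6 + 36 = 42)
((H(-1) - 9)*(1/(-10 - 20) + 21) + (0 + 10))**2 = ((42 - 9)*(1/(-10 - 20) + 21) + (0 + 10))**2 = (33*(1/(-30) + 21) + 10)**2 = (33*(-1/30 + 21) + 10)**2 = (33*(629/30) + 10)**2 = (6919/10 + 10)**2 = (7019/10)**2 = 49266361/100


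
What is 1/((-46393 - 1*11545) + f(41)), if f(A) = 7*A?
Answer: -1/57651 ≈ -1.7346e-5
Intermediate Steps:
1/((-46393 - 1*11545) + f(41)) = 1/((-46393 - 1*11545) + 7*41) = 1/((-46393 - 11545) + 287) = 1/(-57938 + 287) = 1/(-57651) = -1/57651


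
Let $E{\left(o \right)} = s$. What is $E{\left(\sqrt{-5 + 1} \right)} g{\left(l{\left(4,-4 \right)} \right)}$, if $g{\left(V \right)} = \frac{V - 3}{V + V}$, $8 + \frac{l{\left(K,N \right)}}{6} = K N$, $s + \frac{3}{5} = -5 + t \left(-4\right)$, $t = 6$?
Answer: $- \frac{1813}{120} \approx -15.108$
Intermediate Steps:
$s = - \frac{148}{5}$ ($s = - \frac{3}{5} + \left(-5 + 6 \left(-4\right)\right) = - \frac{3}{5} - 29 = - \frac{148}{5} \approx -29.6$)
$l{\left(K,N \right)} = -48 + 6 K N$
$E{\left(o \right)} = - \frac{148}{5}$
$g{\left(V \right)} = \frac{-3 + V}{2 V}$
$E{\left(\sqrt{-5 + 1} \right)} g{\left(l{\left(4,-4 \right)} \right)} = - \frac{148 \frac{-3 + \left(-48 + 6 \cdot 4 \left(-4\right)\right)}{2 \left(-48 + 6 \cdot 4 \left(-4\right)\right)}}{5} = - \frac{148 \frac{-3 - 144}{2 \left(-48 - 96\right)}}{5} = - \frac{148 \frac{-3 - 144}{2 \left(-144\right)}}{5} = - \frac{148 \cdot \frac{1}{2} \left(- \frac{1}{144}\right) \left(-147\right)}{5} = \left(- \frac{148}{5}\right) \frac{49}{96} = - \frac{1813}{120}$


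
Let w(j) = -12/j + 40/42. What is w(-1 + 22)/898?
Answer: 4/9429 ≈ 0.00042422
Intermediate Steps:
w(j) = 20/21 - 12/j (w(j) = -12/j + 40*(1/42) = -12/j + 20/21 = 20/21 - 12/j)
w(-1 + 22)/898 = (20/21 - 12/(-1 + 22))/898 = (20/21 - 12/21)*(1/898) = (20/21 - 12*1/21)*(1/898) = (20/21 - 4/7)*(1/898) = (8/21)*(1/898) = 4/9429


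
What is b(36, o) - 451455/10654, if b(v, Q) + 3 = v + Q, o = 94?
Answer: 901603/10654 ≈ 84.626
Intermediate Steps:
b(v, Q) = -3 + Q + v (b(v, Q) = -3 + (v + Q) = -3 + (Q + v) = -3 + Q + v)
b(36, o) - 451455/10654 = (-3 + 94 + 36) - 451455/10654 = 127 - 451455*1/10654 = 127 - 451455/10654 = 901603/10654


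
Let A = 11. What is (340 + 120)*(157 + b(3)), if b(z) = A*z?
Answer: 87400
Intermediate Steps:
b(z) = 11*z
(340 + 120)*(157 + b(3)) = (340 + 120)*(157 + 11*3) = 460*(157 + 33) = 460*190 = 87400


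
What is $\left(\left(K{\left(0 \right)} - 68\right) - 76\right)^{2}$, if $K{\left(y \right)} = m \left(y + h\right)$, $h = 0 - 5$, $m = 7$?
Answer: $32041$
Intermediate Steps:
$h = -5$ ($h = 0 - 5 = -5$)
$K{\left(y \right)} = -35 + 7 y$ ($K{\left(y \right)} = 7 \left(y - 5\right) = 7 \left(-5 + y\right) = -35 + 7 y$)
$\left(\left(K{\left(0 \right)} - 68\right) - 76\right)^{2} = \left(\left(\left(-35 + 7 \cdot 0\right) - 68\right) - 76\right)^{2} = \left(\left(\left(-35 + 0\right) - 68\right) - 76\right)^{2} = \left(\left(-35 - 68\right) - 76\right)^{2} = \left(-103 - 76\right)^{2} = \left(-179\right)^{2} = 32041$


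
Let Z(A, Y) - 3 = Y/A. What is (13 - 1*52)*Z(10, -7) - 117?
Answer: -2067/10 ≈ -206.70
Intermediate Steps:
Z(A, Y) = 3 + Y/A
(13 - 1*52)*Z(10, -7) - 117 = (13 - 1*52)*(3 - 7/10) - 117 = (13 - 52)*(3 - 7*1/10) - 117 = -39*(3 - 7/10) - 117 = -39*23/10 - 117 = -897/10 - 117 = -2067/10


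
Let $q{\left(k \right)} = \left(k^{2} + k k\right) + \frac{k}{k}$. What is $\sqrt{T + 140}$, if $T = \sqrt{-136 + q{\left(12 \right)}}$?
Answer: $\sqrt{140 + 3 \sqrt{17}} \approx 12.344$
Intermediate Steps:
$q{\left(k \right)} = 1 + 2 k^{2}$ ($q{\left(k \right)} = \left(k^{2} + k^{2}\right) + 1 = 2 k^{2} + 1 = 1 + 2 k^{2}$)
$T = 3 \sqrt{17}$ ($T = \sqrt{-136 + \left(1 + 2 \cdot 12^{2}\right)} = \sqrt{-136 + \left(1 + 2 \cdot 144\right)} = \sqrt{-136 + \left(1 + 288\right)} = \sqrt{-136 + 289} = \sqrt{153} = 3 \sqrt{17} \approx 12.369$)
$\sqrt{T + 140} = \sqrt{3 \sqrt{17} + 140} = \sqrt{140 + 3 \sqrt{17}}$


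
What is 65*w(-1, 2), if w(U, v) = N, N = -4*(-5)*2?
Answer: 2600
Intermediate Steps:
N = 40 (N = 20*2 = 40)
w(U, v) = 40
65*w(-1, 2) = 65*40 = 2600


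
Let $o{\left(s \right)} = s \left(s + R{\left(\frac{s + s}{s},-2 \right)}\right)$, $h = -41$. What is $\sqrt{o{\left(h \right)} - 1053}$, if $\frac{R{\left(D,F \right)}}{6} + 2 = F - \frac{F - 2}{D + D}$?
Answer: $\sqrt{1366} \approx 36.959$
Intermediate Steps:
$R{\left(D,F \right)} = -12 + 6 F - \frac{3 \left(-2 + F\right)}{D}$ ($R{\left(D,F \right)} = -12 + 6 \left(F - \frac{F - 2}{D + D}\right) = -12 + 6 \left(F - \frac{-2 + F}{2 D}\right) = -12 + \left(6 F - \frac{3 \left(-2 + F\right)}{D}\right) = -12 + 6 F - \frac{3 \left(-2 + F\right)}{D}$)
$o{\left(s \right)} = s \left(-18 + s\right)$ ($o{\left(s \right)} = s \left(s + \frac{3 \left(2 - -2 + 2 \frac{s + s}{s} \left(-2 - 2\right)\right)}{\left(s + s\right) \frac{1}{s}}\right) = s \left(s + \frac{3 \left(2 + 2 + 2 \frac{2 s}{s} \left(-4\right)\right)}{2 s \frac{1}{s}}\right) = s \left(s + \frac{3 \left(2 + 2 + 2 \cdot 2 \left(-4\right)\right)}{2}\right) = s \left(s + 3 \cdot \frac{1}{2} \left(2 + 2 - 16\right)\right) = s \left(s + 3 \cdot \frac{1}{2} \left(-12\right)\right) = s \left(s - 18\right) = s \left(-18 + s\right)$)
$\sqrt{o{\left(h \right)} - 1053} = \sqrt{- 41 \left(-18 - 41\right) - 1053} = \sqrt{\left(-41\right) \left(-59\right) - 1053} = \sqrt{2419 - 1053} = \sqrt{1366}$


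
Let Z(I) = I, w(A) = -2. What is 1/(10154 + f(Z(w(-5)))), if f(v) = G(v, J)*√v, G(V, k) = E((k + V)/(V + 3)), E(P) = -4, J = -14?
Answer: 5077/51551874 + I*√2/25775937 ≈ 9.8483e-5 + 5.4866e-8*I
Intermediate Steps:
G(V, k) = -4
f(v) = -4*√v
1/(10154 + f(Z(w(-5)))) = 1/(10154 - 4*I*√2)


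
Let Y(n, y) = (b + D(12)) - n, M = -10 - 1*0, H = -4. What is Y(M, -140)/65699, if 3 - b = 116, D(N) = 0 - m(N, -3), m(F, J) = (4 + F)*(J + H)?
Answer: 9/65699 ≈ 0.00013699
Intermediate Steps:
m(F, J) = (-4 + J)*(4 + F) (m(F, J) = (4 + F)*(J - 4) = (4 + F)*(-4 + J) = (-4 + J)*(4 + F))
D(N) = 28 + 7*N (D(N) = 0 - (-16 - 4*N + 4*(-3) + N*(-3)) = 0 - (-16 - 4*N - 12 - 3*N) = 0 - (-28 - 7*N) = 0 + (28 + 7*N) = 28 + 7*N)
b = -113 (b = 3 - 1*116 = 3 - 116 = -113)
M = -10 (M = -10 + 0 = -10)
Y(n, y) = -1 - n (Y(n, y) = (-113 + (28 + 7*12)) - n = (-113 + (28 + 84)) - n = (-113 + 112) - n = -1 - n)
Y(M, -140)/65699 = (-1 - 1*(-10))/65699 = (-1 + 10)*(1/65699) = 9*(1/65699) = 9/65699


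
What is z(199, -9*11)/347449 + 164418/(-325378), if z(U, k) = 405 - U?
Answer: -28529920907/56526130361 ≈ -0.50472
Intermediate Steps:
z(199, -9*11)/347449 + 164418/(-325378) = (405 - 1*199)/347449 + 164418/(-325378) = (405 - 199)*(1/347449) + 164418*(-1/325378) = 206*(1/347449) - 82209/162689 = 206/347449 - 82209/162689 = -28529920907/56526130361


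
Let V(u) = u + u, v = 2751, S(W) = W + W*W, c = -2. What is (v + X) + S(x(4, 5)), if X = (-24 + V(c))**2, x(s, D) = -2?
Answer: 3537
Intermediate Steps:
S(W) = W + W**2
V(u) = 2*u
X = 784 (X = (-24 + 2*(-2))**2 = (-24 - 4)**2 = (-28)**2 = 784)
(v + X) + S(x(4, 5)) = (2751 + 784) - 2*(1 - 2) = 3535 - 2*(-1) = 3535 + 2 = 3537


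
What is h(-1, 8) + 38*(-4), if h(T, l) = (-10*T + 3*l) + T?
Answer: -119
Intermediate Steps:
h(T, l) = -9*T + 3*l
h(-1, 8) + 38*(-4) = (-9*(-1) + 3*8) + 38*(-4) = (9 + 24) - 152 = 33 - 152 = -119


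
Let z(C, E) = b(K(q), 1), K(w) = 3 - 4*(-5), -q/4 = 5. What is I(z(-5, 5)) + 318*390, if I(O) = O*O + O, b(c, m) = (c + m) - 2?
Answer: 124526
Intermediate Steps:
q = -20 (q = -4*5 = -20)
K(w) = 23 (K(w) = 3 + 20 = 23)
b(c, m) = -2 + c + m
z(C, E) = 22 (z(C, E) = -2 + 23 + 1 = 22)
I(O) = O + O**2 (I(O) = O**2 + O = O + O**2)
I(z(-5, 5)) + 318*390 = 22*(1 + 22) + 318*390 = 22*23 + 124020 = 506 + 124020 = 124526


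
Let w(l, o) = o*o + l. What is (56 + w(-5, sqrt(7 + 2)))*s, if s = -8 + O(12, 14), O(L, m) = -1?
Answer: -540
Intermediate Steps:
s = -9 (s = -8 - 1 = -9)
w(l, o) = l + o**2 (w(l, o) = o**2 + l = l + o**2)
(56 + w(-5, sqrt(7 + 2)))*s = (56 + (-5 + (sqrt(7 + 2))**2))*(-9) = (56 + (-5 + (sqrt(9))**2))*(-9) = (56 + (-5 + 3**2))*(-9) = (56 + (-5 + 9))*(-9) = (56 + 4)*(-9) = 60*(-9) = -540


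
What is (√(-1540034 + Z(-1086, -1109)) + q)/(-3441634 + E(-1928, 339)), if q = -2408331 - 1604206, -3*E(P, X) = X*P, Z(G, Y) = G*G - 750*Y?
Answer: 4012537/3223770 - √117778/1611885 ≈ 1.2445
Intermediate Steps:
Z(G, Y) = G² - 750*Y
E(P, X) = -P*X/3 (E(P, X) = -X*P/3 = -P*X/3)
q = -4012537
(√(-1540034 + Z(-1086, -1109)) + q)/(-3441634 + E(-1928, 339)) = (√(-1540034 + ((-1086)² - 750*(-1109))) - 4012537)/(-3441634 - ⅓*(-1928)*339) = (√(-1540034 + (1179396 + 831750)) - 4012537)/(-3441634 + 217864) = (√(-1540034 + 2011146) - 4012537)/(-3223770) = (√471112 - 4012537)*(-1/3223770) = (2*√117778 - 4012537)*(-1/3223770) = (-4012537 + 2*√117778)*(-1/3223770) = 4012537/3223770 - √117778/1611885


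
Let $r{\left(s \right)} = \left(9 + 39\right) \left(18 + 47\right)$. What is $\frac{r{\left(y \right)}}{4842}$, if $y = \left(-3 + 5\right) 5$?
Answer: $\frac{520}{807} \approx 0.64436$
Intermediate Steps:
$y = 10$ ($y = 2 \cdot 5 = 10$)
$r{\left(s \right)} = 3120$ ($r{\left(s \right)} = 48 \cdot 65 = 3120$)
$\frac{r{\left(y \right)}}{4842} = \frac{3120}{4842} = 3120 \cdot \frac{1}{4842} = \frac{520}{807}$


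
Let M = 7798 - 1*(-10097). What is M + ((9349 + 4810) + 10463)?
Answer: 42517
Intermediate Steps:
M = 17895 (M = 7798 + 10097 = 17895)
M + ((9349 + 4810) + 10463) = 17895 + ((9349 + 4810) + 10463) = 17895 + (14159 + 10463) = 17895 + 24622 = 42517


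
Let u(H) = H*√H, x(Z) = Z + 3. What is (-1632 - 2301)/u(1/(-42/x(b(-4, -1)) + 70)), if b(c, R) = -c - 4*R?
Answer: -5726448*√2002/121 ≈ -2.1175e+6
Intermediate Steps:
x(Z) = 3 + Z
u(H) = H^(3/2)
(-1632 - 2301)/u(1/(-42/x(b(-4, -1)) + 70)) = (-1632 - 2301)/((1/(-42/(3 + (-1*(-4) - 4*(-1))) + 70))^(3/2)) = -3933*(-42/(3 + (4 + 4)) + 70)^(3/2) = -3933*(-42/(3 + 8) + 70)^(3/2) = -3933*(-42/11 + 70)^(3/2) = -3933*1456*√2002/121 = -5726448*√2002/121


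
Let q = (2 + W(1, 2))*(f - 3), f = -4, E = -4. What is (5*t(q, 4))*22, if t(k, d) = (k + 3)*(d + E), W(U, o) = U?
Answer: 0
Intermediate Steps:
q = -21 (q = (2 + 1)*(-4 - 3) = 3*(-7) = -21)
t(k, d) = (-4 + d)*(3 + k) (t(k, d) = (k + 3)*(d - 4) = (3 + k)*(-4 + d) = (-4 + d)*(3 + k))
(5*t(q, 4))*22 = (5*(-12 - 4*(-21) + 3*4 + 4*(-21)))*22 = (5*(-12 + 84 + 12 - 84))*22 = (5*0)*22 = 0*22 = 0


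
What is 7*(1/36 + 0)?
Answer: 7/36 ≈ 0.19444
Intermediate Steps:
7*(1/36 + 0) = 7*(1/36) = 7/36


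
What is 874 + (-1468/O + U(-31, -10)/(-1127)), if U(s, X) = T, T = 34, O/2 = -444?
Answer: 219075617/250194 ≈ 875.62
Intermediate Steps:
O = -888 (O = 2*(-444) = -888)
U(s, X) = 34
874 + (-1468/O + U(-31, -10)/(-1127)) = 874 + (-1468/(-888) + 34/(-1127)) = 874 + (-1468*(-1/888) + 34*(-1/1127)) = 874 + (367/222 - 34/1127) = 874 + 406061/250194 = 219075617/250194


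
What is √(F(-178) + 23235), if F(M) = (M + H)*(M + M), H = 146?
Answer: √34627 ≈ 186.08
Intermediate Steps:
F(M) = 2*M*(146 + M) (F(M) = (M + 146)*(M + M) = (146 + M)*(2*M) = 2*M*(146 + M))
√(F(-178) + 23235) = √(2*(-178)*(146 - 178) + 23235) = √(2*(-178)*(-32) + 23235) = √(11392 + 23235) = √34627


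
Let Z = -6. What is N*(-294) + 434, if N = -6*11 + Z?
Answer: 21602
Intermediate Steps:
N = -72 (N = -6*11 - 6 = -66 - 6 = -72)
N*(-294) + 434 = -72*(-294) + 434 = 21168 + 434 = 21602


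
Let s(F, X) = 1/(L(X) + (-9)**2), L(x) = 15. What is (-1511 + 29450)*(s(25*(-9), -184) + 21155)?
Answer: 18913594753/32 ≈ 5.9105e+8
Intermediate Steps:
s(F, X) = 1/96 (s(F, X) = 1/(15 + (-9)**2) = 1/(15 + 81) = 1/96)
(-1511 + 29450)*(s(25*(-9), -184) + 21155) = (-1511 + 29450)*(1/96 + 21155) = 27939*(2030881/96) = 18913594753/32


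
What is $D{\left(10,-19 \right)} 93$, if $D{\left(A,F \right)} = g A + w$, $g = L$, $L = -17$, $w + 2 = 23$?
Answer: $-13857$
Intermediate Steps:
$w = 21$ ($w = -2 + 23 = 21$)
$g = -17$
$D{\left(A,F \right)} = 21 - 17 A$ ($D{\left(A,F \right)} = - 17 A + 21 = 21 - 17 A$)
$D{\left(10,-19 \right)} 93 = \left(21 - 170\right) 93 = \left(-149\right) 93 = -13857$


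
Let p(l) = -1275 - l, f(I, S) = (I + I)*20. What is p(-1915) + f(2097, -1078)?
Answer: 84520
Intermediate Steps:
f(I, S) = 40*I (f(I, S) = (2*I)*20 = 40*I)
p(-1915) + f(2097, -1078) = (-1275 - 1*(-1915)) + 40*2097 = (-1275 + 1915) + 83880 = 640 + 83880 = 84520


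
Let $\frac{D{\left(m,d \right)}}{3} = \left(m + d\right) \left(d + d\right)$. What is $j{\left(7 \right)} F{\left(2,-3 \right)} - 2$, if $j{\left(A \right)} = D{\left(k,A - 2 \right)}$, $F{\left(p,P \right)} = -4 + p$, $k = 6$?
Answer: $-662$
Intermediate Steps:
$D{\left(m,d \right)} = 6 d \left(d + m\right)$ ($D{\left(m,d \right)} = 3 \left(m + d\right) \left(d + d\right) = 3 \left(d + m\right) 2 d = 3 \cdot 2 d \left(d + m\right) = 6 d \left(d + m\right)$)
$j{\left(A \right)} = 6 \left(-2 + A\right) \left(4 + A\right)$ ($j{\left(A \right)} = 6 \left(A - 2\right) \left(\left(A - 2\right) + 6\right) = 6 \left(-2 + A\right) \left(\left(-2 + A\right) + 6\right) = 6 \left(-2 + A\right) \left(4 + A\right)$)
$j{\left(7 \right)} F{\left(2,-3 \right)} - 2 = 6 \left(-2 + 7\right) \left(4 + 7\right) \left(-4 + 2\right) - 2 = 6 \cdot 5 \cdot 11 \left(-2\right) - 2 = 330 \left(-2\right) - 2 = -660 - 2 = -662$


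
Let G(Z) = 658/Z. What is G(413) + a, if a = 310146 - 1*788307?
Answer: -28211405/59 ≈ -4.7816e+5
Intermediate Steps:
a = -478161 (a = 310146 - 788307 = -478161)
G(413) + a = 658/413 - 478161 = 658*(1/413) - 478161 = 94/59 - 478161 = -28211405/59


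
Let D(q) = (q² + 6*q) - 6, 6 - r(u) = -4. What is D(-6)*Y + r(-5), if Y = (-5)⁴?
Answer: -3740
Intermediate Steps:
r(u) = 10 (r(u) = 6 - 1*(-4) = 6 + 4 = 10)
Y = 625
D(q) = -6 + q² + 6*q
D(-6)*Y + r(-5) = (-6 + (-6)² + 6*(-6))*625 + 10 = (-6 + 36 - 36)*625 + 10 = -6*625 + 10 = -3750 + 10 = -3740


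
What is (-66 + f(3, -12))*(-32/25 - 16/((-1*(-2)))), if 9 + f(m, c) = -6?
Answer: 18792/25 ≈ 751.68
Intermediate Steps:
f(m, c) = -15 (f(m, c) = -9 - 6 = -15)
(-66 + f(3, -12))*(-32/25 - 16/((-1*(-2)))) = (-66 - 15)*(-32/25 - 16/((-1*(-2)))) = -81*(-32*1/25 - 16/2) = -81*(-32/25 - 16*½) = -81*(-32/25 - 8) = -81*(-232/25) = 18792/25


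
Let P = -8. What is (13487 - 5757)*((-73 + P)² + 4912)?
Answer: 88686290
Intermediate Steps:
(13487 - 5757)*((-73 + P)² + 4912) = (13487 - 5757)*((-73 - 8)² + 4912) = 7730*((-81)² + 4912) = 7730*(6561 + 4912) = 7730*11473 = 88686290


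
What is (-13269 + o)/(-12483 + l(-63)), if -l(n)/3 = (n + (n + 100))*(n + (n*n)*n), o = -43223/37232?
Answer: 494074631/726808217616 ≈ 0.00067979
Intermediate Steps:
o = -43223/37232 (o = -43223*1/37232 = -43223/37232 ≈ -1.1609)
l(n) = -3*(100 + 2*n)*(n + n³) (l(n) = -3*(n + (n + 100))*(n + (n*n)*n) = -3*(n + (100 + n))*(n + n²*n) = -3*(100 + 2*n)*(n + n³))
(-13269 + o)/(-12483 + l(-63)) = (-13269 - 43223/37232)/(-12483 - 6*(-63)*(50 - 63 + (-63)³ + 50*(-63)²)) = -494074631/(37232*(-12483 - 6*(-63)*(50 - 63 - 250047 + 50*3969))) = -494074631/(37232*(-12483 - 6*(-63)*(50 - 63 - 250047 + 198450))) = -494074631/(37232*(-12483 - 6*(-63)*(-51610))) = -494074631/(37232*(-12483 - 19508580)) = -494074631/37232/(-19521063) = -494074631/37232*(-1/19521063) = 494074631/726808217616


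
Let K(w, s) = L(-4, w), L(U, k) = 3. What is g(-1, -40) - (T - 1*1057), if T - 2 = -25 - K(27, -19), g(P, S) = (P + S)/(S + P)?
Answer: 1084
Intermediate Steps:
K(w, s) = 3
g(P, S) = 1 (g(P, S) = (P + S)/(P + S) = 1)
T = -26 (T = 2 + (-25 - 1*3) = 2 + (-25 - 3) = 2 - 28 = -26)
g(-1, -40) - (T - 1*1057) = 1 - (-26 - 1*1057) = 1 - (-26 - 1057) = 1 - 1*(-1083) = 1 + 1083 = 1084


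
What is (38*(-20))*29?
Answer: -22040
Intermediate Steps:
(38*(-20))*29 = -760*29 = -22040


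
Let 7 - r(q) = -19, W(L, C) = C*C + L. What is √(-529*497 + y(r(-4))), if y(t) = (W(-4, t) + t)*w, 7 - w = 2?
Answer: I*√259423 ≈ 509.34*I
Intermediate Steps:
W(L, C) = L + C² (W(L, C) = C² + L = L + C²)
w = 5 (w = 7 - 1*2 = 7 - 2 = 5)
r(q) = 26 (r(q) = 7 - 1*(-19) = 7 + 19 = 26)
y(t) = -20 + 5*t + 5*t² (y(t) = ((-4 + t²) + t)*5 = (-4 + t + t²)*5 = -20 + 5*t + 5*t²)
√(-529*497 + y(r(-4))) = √(-529*497 + (-20 + 5*26 + 5*26²)) = √(-262913 + (-20 + 130 + 5*676)) = √(-262913 + (-20 + 130 + 3380)) = √(-262913 + 3490) = √(-259423) = I*√259423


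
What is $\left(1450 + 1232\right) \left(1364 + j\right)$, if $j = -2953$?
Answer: $-4261698$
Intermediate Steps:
$\left(1450 + 1232\right) \left(1364 + j\right) = \left(1450 + 1232\right) \left(1364 - 2953\right) = 2682 \left(-1589\right) = -4261698$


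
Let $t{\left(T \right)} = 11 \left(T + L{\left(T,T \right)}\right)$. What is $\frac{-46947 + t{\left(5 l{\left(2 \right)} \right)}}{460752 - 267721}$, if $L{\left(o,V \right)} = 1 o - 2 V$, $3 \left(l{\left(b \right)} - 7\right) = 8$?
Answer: $- \frac{46947}{193031} \approx -0.24321$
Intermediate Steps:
$l{\left(b \right)} = \frac{29}{3}$ ($l{\left(b \right)} = 7 + \frac{1}{3} \cdot 8 = 7 + \frac{8}{3} = \frac{29}{3}$)
$L{\left(o,V \right)} = o - 2 V$
$t{\left(T \right)} = 0$ ($t{\left(T \right)} = 11 \left(T + \left(T - 2 T\right)\right) = 11 \left(T - T\right) = 11 \cdot 0 = 0$)
$\frac{-46947 + t{\left(5 l{\left(2 \right)} \right)}}{460752 - 267721} = \frac{-46947 + 0}{460752 - 267721} = - \frac{46947}{193031}$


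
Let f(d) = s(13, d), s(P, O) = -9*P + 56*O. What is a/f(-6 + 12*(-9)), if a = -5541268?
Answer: 5541268/6501 ≈ 852.37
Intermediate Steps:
f(d) = -117 + 56*d (f(d) = -9*13 + 56*d = -117 + 56*d)
a/f(-6 + 12*(-9)) = -5541268/(-117 + 56*(-6 + 12*(-9))) = -5541268/(-117 + 56*(-6 - 108)) = -5541268/(-117 + 56*(-114)) = -5541268/(-117 - 6384) = -5541268/(-6501) = -5541268*(-1/6501) = 5541268/6501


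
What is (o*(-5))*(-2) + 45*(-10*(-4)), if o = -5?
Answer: 1750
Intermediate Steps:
(o*(-5))*(-2) + 45*(-10*(-4)) = -5*(-5)*(-2) + 45*(-10*(-4)) = 25*(-2) + 45*40 = -50 + 1800 = 1750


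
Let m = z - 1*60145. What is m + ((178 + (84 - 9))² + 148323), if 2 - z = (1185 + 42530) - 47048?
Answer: 155522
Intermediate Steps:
z = 3335 (z = 2 - ((1185 + 42530) - 47048) = 2 - (43715 - 47048) = 2 - 1*(-3333) = 2 + 3333 = 3335)
m = -56810 (m = 3335 - 1*60145 = 3335 - 60145 = -56810)
m + ((178 + (84 - 9))² + 148323) = -56810 + ((178 + (84 - 9))² + 148323) = -56810 + ((178 + 75)² + 148323) = -56810 + (253² + 148323) = -56810 + (64009 + 148323) = -56810 + 212332 = 155522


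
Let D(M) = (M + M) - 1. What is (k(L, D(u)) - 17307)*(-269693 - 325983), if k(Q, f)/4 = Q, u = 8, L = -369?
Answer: 11188582308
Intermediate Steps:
D(M) = -1 + 2*M (D(M) = 2*M - 1 = -1 + 2*M)
k(Q, f) = 4*Q
(k(L, D(u)) - 17307)*(-269693 - 325983) = (4*(-369) - 17307)*(-269693 - 325983) = (-1476 - 17307)*(-595676) = -18783*(-595676) = 11188582308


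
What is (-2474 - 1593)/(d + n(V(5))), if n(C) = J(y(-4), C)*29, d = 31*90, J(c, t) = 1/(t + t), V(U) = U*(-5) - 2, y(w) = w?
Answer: -219618/150631 ≈ -1.4580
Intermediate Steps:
V(U) = -2 - 5*U (V(U) = -5*U - 2 = -2 - 5*U)
J(c, t) = 1/(2*t)
d = 2790
n(C) = 29/(2*C) (n(C) = (1/(2*C))*29 = 29/(2*C))
(-2474 - 1593)/(d + n(V(5))) = (-2474 - 1593)/(2790 + 29/(2*(-2 - 5*5))) = -4067/(2790 + 29/(2*(-2 - 25))) = -4067/(2790 + (29/2)/(-27)) = -4067/(2790 + (29/2)*(-1/27)) = -4067/(2790 - 29/54) = -4067/150631/54 = -4067*54/150631 = -219618/150631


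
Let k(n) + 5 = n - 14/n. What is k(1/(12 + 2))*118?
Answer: -165967/7 ≈ -23710.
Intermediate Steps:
k(n) = -5 + n - 14/n (k(n) = -5 + (n - 14/n) = -5 + n - 14/n)
k(1/(12 + 2))*118 = (-5 + 1/(12 + 2) - 14/(1/(12 + 2)))*118 = (-5 + 1/14 - 14/(1/14))*118 = (-5 + 1/14 - 14/1/14)*118 = (-5 + 1/14 - 14*14)*118 = (-5 + 1/14 - 196)*118 = -2813/14*118 = -165967/7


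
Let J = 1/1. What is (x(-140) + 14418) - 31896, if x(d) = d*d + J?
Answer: 2123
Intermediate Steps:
J = 1
x(d) = 1 + d² (x(d) = d*d + 1 = d² + 1 = 1 + d²)
(x(-140) + 14418) - 31896 = ((1 + (-140)²) + 14418) - 31896 = ((1 + 19600) + 14418) - 31896 = (19601 + 14418) - 31896 = 34019 - 31896 = 2123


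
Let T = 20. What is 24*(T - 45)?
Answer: -600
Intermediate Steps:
24*(T - 45) = 24*(20 - 45) = 24*(-25) = -600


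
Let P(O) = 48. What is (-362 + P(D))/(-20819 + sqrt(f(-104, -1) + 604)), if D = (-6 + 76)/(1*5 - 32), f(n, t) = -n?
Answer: 6537166/433430053 + 628*sqrt(177)/433430053 ≈ 0.015102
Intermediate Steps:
D = -70/27 (D = 70/(5 - 32) = 70/(-27) = 70*(-1/27) = -70/27 ≈ -2.5926)
(-362 + P(D))/(-20819 + sqrt(f(-104, -1) + 604)) = (-362 + 48)/(-20819 + sqrt(-1*(-104) + 604)) = -314/(-20819 + sqrt(104 + 604)) = -314/(-20819 + sqrt(708)) = -314/(-20819 + 2*sqrt(177))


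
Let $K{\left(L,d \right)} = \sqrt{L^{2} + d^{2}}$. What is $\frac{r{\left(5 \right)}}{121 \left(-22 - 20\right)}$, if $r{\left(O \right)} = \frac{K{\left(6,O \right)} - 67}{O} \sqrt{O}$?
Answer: $\frac{\sqrt{5} \left(67 - \sqrt{61}\right)}{25410} \approx 0.0052087$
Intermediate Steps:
$r{\left(O \right)} = \frac{-67 + \sqrt{36 + O^{2}}}{\sqrt{O}}$ ($r{\left(O \right)} = \frac{\sqrt{6^{2} + O^{2}} - 67}{O} \sqrt{O} = \frac{\sqrt{36 + O^{2}} - 67}{O} \sqrt{O} = \frac{-67 + \sqrt{36 + O^{2}}}{O} \sqrt{O} = \frac{-67 + \sqrt{36 + O^{2}}}{\sqrt{O}}$)
$\frac{r{\left(5 \right)}}{121 \left(-22 - 20\right)} = \frac{\frac{1}{\sqrt{5}} \left(-67 + \sqrt{36 + 5^{2}}\right)}{121 \left(-22 - 20\right)} = \frac{\frac{\sqrt{5}}{5} \left(-67 + \sqrt{36 + 25}\right)}{121 \left(-42\right)} = \frac{\frac{\sqrt{5}}{5} \left(-67 + \sqrt{61}\right)}{-5082} = \frac{\sqrt{5} \left(-67 + \sqrt{61}\right)}{5} \left(- \frac{1}{5082}\right) = - \frac{\sqrt{5} \left(-67 + \sqrt{61}\right)}{25410}$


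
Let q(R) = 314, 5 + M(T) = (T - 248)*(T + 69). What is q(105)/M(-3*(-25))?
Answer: -314/24917 ≈ -0.012602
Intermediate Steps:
M(T) = -5 + (-248 + T)*(69 + T) (M(T) = -5 + (T - 248)*(T + 69) = -5 + (-248 + T)*(69 + T))
q(105)/M(-3*(-25)) = 314/(-17117 + (-3*(-25))² - (-537)*(-25)) = 314/(-17117 + 75² - 179*75) = 314/(-17117 + 5625 - 13425) = 314/(-24917) = 314*(-1/24917) = -314/24917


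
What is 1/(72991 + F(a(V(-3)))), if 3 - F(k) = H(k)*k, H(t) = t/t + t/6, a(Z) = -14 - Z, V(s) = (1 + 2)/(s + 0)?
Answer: 6/437873 ≈ 1.3703e-5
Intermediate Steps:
V(s) = 3/s
H(t) = 1 + t/6 (H(t) = 1 + t*(1/6) = 1 + t/6)
F(k) = 3 - k*(1 + k/6) (F(k) = 3 - (1 + k/6)*k = 3 - k*(1 + k/6))
1/(72991 + F(a(V(-3)))) = 1/(72991 + (3 - (-14 - 3/(-3))*(6 + (-14 - 3/(-3)))/6)) = 1/(72991 + (3 - (-14 - 3*(-1)/3)*(6 + (-14 - 3*(-1)/3))/6)) = 1/(72991 + (3 - (-14 - 1*(-1))*(6 + (-14 - 1*(-1)))/6)) = 1/(72991 + (3 - (-14 + 1)*(6 + (-14 + 1))/6)) = 1/(72991 + (3 - 1/6*(-13)*(6 - 13))) = 1/(72991 + (3 - 1/6*(-13)*(-7))) = 1/(72991 + (3 - 91/6)) = 1/(72991 - 73/6) = 1/(437873/6) = 6/437873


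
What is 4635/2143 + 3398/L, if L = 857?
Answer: 11254109/1836551 ≈ 6.1279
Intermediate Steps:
4635/2143 + 3398/L = 4635/2143 + 3398/857 = 11254109/1836551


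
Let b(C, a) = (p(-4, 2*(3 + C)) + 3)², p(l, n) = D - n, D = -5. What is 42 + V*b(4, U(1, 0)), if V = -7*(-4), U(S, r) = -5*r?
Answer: 7210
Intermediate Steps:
p(l, n) = -5 - n
b(C, a) = (-8 - 2*C)² (b(C, a) = ((-5 - 2*(3 + C)) + 3)² = ((-5 - (6 + 2*C)) + 3)² = ((-5 + (-6 - 2*C)) + 3)² = ((-11 - 2*C) + 3)² = (-8 - 2*C)²)
V = 28
42 + V*b(4, U(1, 0)) = 42 + 28*(4*(4 + 4)²) = 42 + 28*(4*8²) = 42 + 28*(4*64) = 42 + 28*256 = 42 + 7168 = 7210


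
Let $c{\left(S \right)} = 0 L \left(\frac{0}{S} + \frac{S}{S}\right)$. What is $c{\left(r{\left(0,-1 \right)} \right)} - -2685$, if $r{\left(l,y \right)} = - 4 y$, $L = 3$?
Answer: $2685$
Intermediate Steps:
$c{\left(S \right)} = 0$ ($c{\left(S \right)} = 0 \cdot 3 \left(\frac{0}{S} + \frac{S}{S}\right) = 0 \left(0 + 1\right) = 0 \cdot 1 = 0$)
$c{\left(r{\left(0,-1 \right)} \right)} - -2685 = 0 - -2685 = 0 + 2685 = 2685$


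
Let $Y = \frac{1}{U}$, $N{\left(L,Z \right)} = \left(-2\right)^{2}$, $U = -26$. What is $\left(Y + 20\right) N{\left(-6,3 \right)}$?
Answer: $\frac{1038}{13} \approx 79.846$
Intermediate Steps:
$N{\left(L,Z \right)} = 4$
$Y = - \frac{1}{26}$ ($Y = \frac{1}{-26} = - \frac{1}{26} \approx -0.038462$)
$\left(Y + 20\right) N{\left(-6,3 \right)} = \left(- \frac{1}{26} + 20\right) 4 = \frac{519}{26} \cdot 4 = \frac{1038}{13}$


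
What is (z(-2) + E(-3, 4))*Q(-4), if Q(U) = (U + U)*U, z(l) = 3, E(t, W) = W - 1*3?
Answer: 128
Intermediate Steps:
E(t, W) = -3 + W (E(t, W) = W - 3 = -3 + W)
Q(U) = 2*U² (Q(U) = (2*U)*U = 2*U²)
(z(-2) + E(-3, 4))*Q(-4) = (3 + (-3 + 4))*(2*(-4)²) = (3 + 1)*(2*16) = 4*32 = 128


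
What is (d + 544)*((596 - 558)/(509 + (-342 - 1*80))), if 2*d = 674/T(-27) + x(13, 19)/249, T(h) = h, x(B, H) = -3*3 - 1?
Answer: 1560736/6723 ≈ 232.15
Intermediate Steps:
x(B, H) = -10 (x(B, H) = -9 - 1 = -10)
d = -28016/2241 (d = (674/(-27) - 10/249)/2 = (674*(-1/27) - 10*1/249)/2 = (-674/27 - 10/249)/2 = (½)*(-56032/2241) = -28016/2241 ≈ -12.502)
(d + 544)*((596 - 558)/(509 + (-342 - 1*80))) = (-28016/2241 + 544)*((596 - 558)/(509 + (-342 - 1*80))) = 1191088*(38/(509 + (-342 - 80)))/2241 = 1191088*(38/(509 - 422))/2241 = 1191088*(38/87)/2241 = 1191088*(38*(1/87))/2241 = (1191088/2241)*(38/87) = 1560736/6723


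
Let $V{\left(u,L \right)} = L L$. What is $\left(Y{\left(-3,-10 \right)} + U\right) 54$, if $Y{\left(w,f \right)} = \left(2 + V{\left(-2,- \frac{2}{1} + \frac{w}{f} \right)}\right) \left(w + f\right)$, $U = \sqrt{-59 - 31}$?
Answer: $- \frac{171639}{50} + 162 i \sqrt{10} \approx -3432.8 + 512.29 i$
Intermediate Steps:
$V{\left(u,L \right)} = L^{2}$
$U = 3 i \sqrt{10}$ ($U = \sqrt{-90} = 3 i \sqrt{10} \approx 9.4868 i$)
$Y{\left(w,f \right)} = \left(2 + \left(-2 + \frac{w}{f}\right)^{2}\right) \left(f + w\right)$ ($Y{\left(w,f \right)} = \left(2 + \left(- \frac{2}{1} + \frac{w}{f}\right)^{2}\right) \left(w + f\right) = \left(2 + \left(\left(-2\right) 1 + \frac{w}{f}\right)^{2}\right) \left(f + w\right) = \left(2 + \left(-2 + \frac{w}{f}\right)^{2}\right) \left(f + w\right)$)
$\left(Y{\left(-3,-10 \right)} + U\right) 54 = \left(\left(2 \left(-3\right) + 6 \left(-10\right) + \frac{\left(-3\right)^{3}}{100} - \frac{3 \left(-3\right)^{2}}{-10}\right) + 3 i \sqrt{10}\right) 54 = \left(\left(-6 - 60 + \frac{1}{100} \left(-27\right) - \left(- \frac{3}{10}\right) 9\right) + 3 i \sqrt{10}\right) 54 = \left(\left(-6 - 60 - \frac{27}{100} + \frac{27}{10}\right) + 3 i \sqrt{10}\right) 54 = \left(- \frac{6357}{100} + 3 i \sqrt{10}\right) 54 = - \frac{171639}{50} + 162 i \sqrt{10}$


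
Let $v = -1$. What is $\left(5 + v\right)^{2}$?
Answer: $16$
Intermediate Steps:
$\left(5 + v\right)^{2} = \left(5 - 1\right)^{2} = 4^{2} = 16$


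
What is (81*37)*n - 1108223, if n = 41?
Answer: -985346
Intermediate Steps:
(81*37)*n - 1108223 = (81*37)*41 - 1108223 = 2997*41 - 1108223 = 122877 - 1108223 = -985346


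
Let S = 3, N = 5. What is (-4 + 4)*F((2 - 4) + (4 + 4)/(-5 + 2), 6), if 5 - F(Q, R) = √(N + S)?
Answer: 0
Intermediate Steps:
F(Q, R) = 5 - 2*√2 (F(Q, R) = 5 - √(5 + 3) = 5 - √8 = 5 - 2*√2)
(-4 + 4)*F((2 - 4) + (4 + 4)/(-5 + 2), 6) = (-4 + 4)*(5 - 2*√2) = 0*(5 - 2*√2) = 0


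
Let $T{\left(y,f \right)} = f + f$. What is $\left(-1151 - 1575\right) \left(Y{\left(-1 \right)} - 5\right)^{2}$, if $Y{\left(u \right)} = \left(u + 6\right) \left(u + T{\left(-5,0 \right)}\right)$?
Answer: $-272600$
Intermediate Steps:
$T{\left(y,f \right)} = 2 f$
$Y{\left(u \right)} = u \left(6 + u\right)$ ($Y{\left(u \right)} = \left(u + 6\right) \left(u + 2 \cdot 0\right) = \left(6 + u\right) \left(u + 0\right) = \left(6 + u\right) u = u \left(6 + u\right)$)
$\left(-1151 - 1575\right) \left(Y{\left(-1 \right)} - 5\right)^{2} = \left(-1151 - 1575\right) \left(- (6 - 1) - 5\right)^{2} = - 2726 \left(\left(-1\right) 5 - 5\right)^{2} = - 2726 \left(-5 - 5\right)^{2} = - 2726 \left(-10\right)^{2} = \left(-2726\right) 100 = -272600$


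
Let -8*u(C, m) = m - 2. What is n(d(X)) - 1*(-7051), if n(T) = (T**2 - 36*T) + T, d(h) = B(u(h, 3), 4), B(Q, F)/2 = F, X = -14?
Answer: 6835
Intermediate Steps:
u(C, m) = 1/4 - m/8 (u(C, m) = -(m - 2)/8 = -(-2 + m)/8 = 1/4 - m/8)
B(Q, F) = 2*F
d(h) = 8 (d(h) = 2*4 = 8)
n(T) = T**2 - 35*T
n(d(X)) - 1*(-7051) = 8*(-35 + 8) - 1*(-7051) = 8*(-27) + 7051 = -216 + 7051 = 6835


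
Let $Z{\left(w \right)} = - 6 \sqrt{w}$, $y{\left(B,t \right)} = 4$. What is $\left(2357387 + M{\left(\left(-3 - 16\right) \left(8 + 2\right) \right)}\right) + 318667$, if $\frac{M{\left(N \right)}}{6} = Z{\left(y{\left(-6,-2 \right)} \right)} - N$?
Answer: $2677122$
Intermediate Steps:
$M{\left(N \right)} = -72 - 6 N$ ($M{\left(N \right)} = 6 \left(- 6 \sqrt{4} - N\right) = 6 \left(\left(-6\right) 2 - N\right) = 6 \left(-12 - N\right) = -72 - 6 N$)
$\left(2357387 + M{\left(\left(-3 - 16\right) \left(8 + 2\right) \right)}\right) + 318667 = \left(2357387 - \left(72 + 6 \left(-3 - 16\right) \left(8 + 2\right)\right)\right) + 318667 = \left(2357387 - \left(72 + 6 \left(\left(-19\right) 10\right)\right)\right) + 318667 = \left(2357387 - -1068\right) + 318667 = \left(2357387 + \left(-72 + 1140\right)\right) + 318667 = \left(2357387 + 1068\right) + 318667 = 2358455 + 318667 = 2677122$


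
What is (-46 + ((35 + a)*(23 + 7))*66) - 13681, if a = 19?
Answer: 93193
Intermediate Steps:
(-46 + ((35 + a)*(23 + 7))*66) - 13681 = (-46 + ((35 + 19)*(23 + 7))*66) - 13681 = (-46 + (54*30)*66) - 13681 = (-46 + 1620*66) - 13681 = (-46 + 106920) - 13681 = 106874 - 13681 = 93193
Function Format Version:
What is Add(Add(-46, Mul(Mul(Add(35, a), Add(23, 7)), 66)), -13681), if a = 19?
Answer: 93193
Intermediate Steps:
Add(Add(-46, Mul(Mul(Add(35, a), Add(23, 7)), 66)), -13681) = Add(Add(-46, Mul(Mul(Add(35, 19), Add(23, 7)), 66)), -13681) = Add(Add(-46, Mul(Mul(54, 30), 66)), -13681) = Add(Add(-46, Mul(1620, 66)), -13681) = Add(Add(-46, 106920), -13681) = Add(106874, -13681) = 93193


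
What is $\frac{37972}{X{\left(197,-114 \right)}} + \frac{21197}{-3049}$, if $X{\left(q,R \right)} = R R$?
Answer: $- \frac{39924896}{9906201} \approx -4.0303$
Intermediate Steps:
$X{\left(q,R \right)} = R^{2}$
$\frac{37972}{X{\left(197,-114 \right)}} + \frac{21197}{-3049} = \frac{37972}{\left(-114\right)^{2}} + \frac{21197}{-3049} = \frac{37972}{12996} + 21197 \left(- \frac{1}{3049}\right) = 37972 \cdot \frac{1}{12996} - \frac{21197}{3049} = \frac{9493}{3249} - \frac{21197}{3049} = - \frac{39924896}{9906201}$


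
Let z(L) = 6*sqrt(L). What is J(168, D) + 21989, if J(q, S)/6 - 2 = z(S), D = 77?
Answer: 22001 + 36*sqrt(77) ≈ 22317.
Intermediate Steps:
J(q, S) = 12 + 36*sqrt(S) (J(q, S) = 12 + 6*(6*sqrt(S)) = 12 + 36*sqrt(S))
J(168, D) + 21989 = (12 + 36*sqrt(77)) + 21989 = 22001 + 36*sqrt(77)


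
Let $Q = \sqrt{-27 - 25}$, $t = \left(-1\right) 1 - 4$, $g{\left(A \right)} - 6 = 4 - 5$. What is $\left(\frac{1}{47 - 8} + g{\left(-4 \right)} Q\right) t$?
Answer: $- \frac{5}{39} - 50 i \sqrt{13} \approx -0.12821 - 180.28 i$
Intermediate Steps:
$g{\left(A \right)} = 5$ ($g{\left(A \right)} = 6 + \left(4 - 5\right) = 6 - 1 = 5$)
$t = -5$ ($t = -1 - 4 = -5$)
$Q = 2 i \sqrt{13}$ ($Q = \sqrt{-52} = 2 i \sqrt{13} \approx 7.2111 i$)
$\left(\frac{1}{47 - 8} + g{\left(-4 \right)} Q\right) t = \left(\frac{1}{47 - 8} + 5 \cdot 2 i \sqrt{13}\right) \left(-5\right) = \left(\frac{1}{39} + 10 i \sqrt{13}\right) \left(-5\right) = - \frac{5}{39} - 50 i \sqrt{13}$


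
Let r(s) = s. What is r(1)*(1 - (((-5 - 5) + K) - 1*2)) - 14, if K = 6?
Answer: -7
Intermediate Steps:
r(1)*(1 - (((-5 - 5) + K) - 1*2)) - 14 = 1*(1 - (((-5 - 5) + 6) - 1*2)) - 14 = 1*(1 - ((-10 + 6) - 2)) - 14 = 1*(1 - (-4 - 2)) - 14 = 1*(1 - 1*(-6)) - 14 = 1*(1 + 6) - 14 = 1*7 - 14 = 7 - 14 = -7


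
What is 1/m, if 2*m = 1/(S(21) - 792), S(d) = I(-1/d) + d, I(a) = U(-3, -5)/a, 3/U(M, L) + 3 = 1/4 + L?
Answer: -47298/31 ≈ -1525.7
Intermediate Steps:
U(M, L) = 3/(-11/4 + L) (U(M, L) = 3/(-3 + (1/4 + L)) = 3/(-11/4 + L))
I(a) = -12/(31*a) (I(a) = (12/(-11 + 4*(-5)))/a = (12/(-11 - 20))/a = (12/(-31))/a = (12*(-1/31))/a = -12/(31*a))
S(d) = 43*d/31 (S(d) = -12*(-d)/31 + d = -(-12)*d/31 + d = 12*d/31 + d = 43*d/31)
m = -31/47298 (m = 1/(2*((43/31)*21 - 792)) = 1/(2*(903/31 - 792)) = 1/(2*(-23649/31)) = (1/2)*(-31/23649) = -31/47298 ≈ -0.00065542)
1/m = 1/(-31/47298) = -47298/31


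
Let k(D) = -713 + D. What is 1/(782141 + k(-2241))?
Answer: 1/779187 ≈ 1.2834e-6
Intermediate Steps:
1/(782141 + k(-2241)) = 1/(782141 + (-713 - 2241)) = 1/(782141 - 2954) = 1/779187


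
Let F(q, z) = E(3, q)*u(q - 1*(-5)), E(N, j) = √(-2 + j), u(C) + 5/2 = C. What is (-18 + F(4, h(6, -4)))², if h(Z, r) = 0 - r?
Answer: 817/2 - 234*√2 ≈ 77.574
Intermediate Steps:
u(C) = -5/2 + C
h(Z, r) = -r
F(q, z) = √(-2 + q)*(5/2 + q) (F(q, z) = √(-2 + q)*(-5/2 + (q - 1*(-5))) = √(-2 + q)*(-5/2 + (q + 5)) = √(-2 + q)*(-5/2 + (5 + q)) = √(-2 + q)*(5/2 + q))
(-18 + F(4, h(6, -4)))² = (-18 + √(-2 + 4)*(5/2 + 4))² = (-18 + √2*(13/2))² = (-18 + 13*√2/2)²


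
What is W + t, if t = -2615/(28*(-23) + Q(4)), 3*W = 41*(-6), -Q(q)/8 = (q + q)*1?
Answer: -55441/708 ≈ -78.307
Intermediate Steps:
Q(q) = -16*q (Q(q) = -8*(q + q) = -8*2*q = -16*q)
W = -82 (W = (41*(-6))/3 = (1/3)*(-246) = -82)
t = 2615/708 (t = -2615/(28*(-23) - 16*4) = -2615/(-644 - 64) = -2615/(-708) = -2615*(-1/708) = 2615/708 ≈ 3.6935)
W + t = -82 + 2615/708 = -55441/708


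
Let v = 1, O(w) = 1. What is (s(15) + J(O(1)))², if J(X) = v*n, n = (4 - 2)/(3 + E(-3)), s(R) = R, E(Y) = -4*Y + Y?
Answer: 8281/36 ≈ 230.03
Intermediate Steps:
E(Y) = -3*Y
n = ⅙ (n = (4 - 2)/(3 - 3*(-3)) = 2/(3 + 9) = 2/12 = 2*(1/12) = ⅙ ≈ 0.16667)
J(X) = ⅙ (J(X) = 1*(⅙) = ⅙)
(s(15) + J(O(1)))² = (15 + ⅙)² = (91/6)² = 8281/36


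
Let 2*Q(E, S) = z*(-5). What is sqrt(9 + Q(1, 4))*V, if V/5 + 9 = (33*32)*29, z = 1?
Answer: 153075*sqrt(26)/2 ≈ 3.9027e+5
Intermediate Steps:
Q(E, S) = -5/2 (Q(E, S) = (1*(-5))/2 = (1/2)*(-5) = -5/2)
V = 153075 (V = -45 + 5*((33*32)*29) = -45 + 5*(1056*29) = -45 + 5*30624 = -45 + 153120 = 153075)
sqrt(9 + Q(1, 4))*V = sqrt(9 - 5/2)*153075 = sqrt(13/2)*153075 = (sqrt(26)/2)*153075 = 153075*sqrt(26)/2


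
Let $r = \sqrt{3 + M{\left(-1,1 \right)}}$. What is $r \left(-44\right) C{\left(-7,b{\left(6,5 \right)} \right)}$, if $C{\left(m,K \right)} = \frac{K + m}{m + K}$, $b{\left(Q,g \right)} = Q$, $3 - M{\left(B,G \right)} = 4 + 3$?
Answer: $- 44 i \approx - 44.0 i$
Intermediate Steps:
$M{\left(B,G \right)} = -4$ ($M{\left(B,G \right)} = 3 - \left(4 + 3\right) = 3 - 7 = -4$)
$C{\left(m,K \right)} = 1$ ($C{\left(m,K \right)} = \frac{K + m}{K + m} = 1$)
$r = i$ ($r = \sqrt{3 - 4} = \sqrt{-1} = i \approx 1.0 i$)
$r \left(-44\right) C{\left(-7,b{\left(6,5 \right)} \right)} = i \left(-44\right) 1 = - 44 i 1 = - 44 i$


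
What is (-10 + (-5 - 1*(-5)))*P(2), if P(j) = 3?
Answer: -30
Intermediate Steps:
(-10 + (-5 - 1*(-5)))*P(2) = (-10 + (-5 - 1*(-5)))*3 = (-10 + (-5 + 5))*3 = (-10 + 0)*3 = -10*3 = -30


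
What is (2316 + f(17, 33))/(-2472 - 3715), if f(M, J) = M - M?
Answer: -2316/6187 ≈ -0.37433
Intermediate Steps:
f(M, J) = 0
(2316 + f(17, 33))/(-2472 - 3715) = (2316 + 0)/(-2472 - 3715) = 2316/(-6187) = 2316*(-1/6187) = -2316/6187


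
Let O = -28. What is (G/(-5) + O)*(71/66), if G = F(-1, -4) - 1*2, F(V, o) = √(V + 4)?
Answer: -1633/55 - 71*√3/330 ≈ -30.064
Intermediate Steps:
F(V, o) = √(4 + V)
G = -2 + √3 (G = √(4 - 1) - 1*2 = √3 - 2 = -2 + √3 ≈ -0.26795)
(G/(-5) + O)*(71/66) = ((-2 + √3)/(-5) - 28)*(71/66) = ((-2 + √3)*(-⅕) - 28)*(71*(1/66)) = ((⅖ - √3/5) - 28)*(71/66) = (-138/5 - √3/5)*(71/66) = -1633/55 - 71*√3/330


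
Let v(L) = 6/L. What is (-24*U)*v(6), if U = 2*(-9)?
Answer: 432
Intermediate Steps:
U = -18
(-24*U)*v(6) = (-24*(-18))*(6/6) = 432*(6*(⅙)) = 432*1 = 432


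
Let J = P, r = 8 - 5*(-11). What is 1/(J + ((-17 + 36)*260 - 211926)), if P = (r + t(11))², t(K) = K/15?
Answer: -225/45657914 ≈ -4.9279e-6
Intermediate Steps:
t(K) = K/15 (t(K) = K*(1/15) = K/15)
r = 63 (r = 8 + 55 = 63)
P = 913936/225 (P = (63 + (1/15)*11)² = (63 + 11/15)² = (956/15)² = 913936/225 ≈ 4061.9)
J = 913936/225 ≈ 4061.9
1/(J + ((-17 + 36)*260 - 211926)) = 1/(913936/225 + ((-17 + 36)*260 - 211926)) = 1/(913936/225 + (19*260 - 211926)) = 1/(913936/225 + (4940 - 211926)) = 1/(913936/225 - 206986) = 1/(-45657914/225) = -225/45657914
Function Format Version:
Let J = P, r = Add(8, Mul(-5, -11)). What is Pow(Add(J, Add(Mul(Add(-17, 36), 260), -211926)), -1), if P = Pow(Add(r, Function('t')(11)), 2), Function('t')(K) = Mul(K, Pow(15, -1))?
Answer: Rational(-225, 45657914) ≈ -4.9279e-6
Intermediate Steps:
Function('t')(K) = Mul(Rational(1, 15), K) (Function('t')(K) = Mul(K, Rational(1, 15)) = Mul(Rational(1, 15), K))
r = 63 (r = Add(8, 55) = 63)
P = Rational(913936, 225) (P = Pow(Add(63, Mul(Rational(1, 15), 11)), 2) = Pow(Add(63, Rational(11, 15)), 2) = Pow(Rational(956, 15), 2) = Rational(913936, 225) ≈ 4061.9)
J = Rational(913936, 225) ≈ 4061.9
Pow(Add(J, Add(Mul(Add(-17, 36), 260), -211926)), -1) = Pow(Add(Rational(913936, 225), Add(Mul(Add(-17, 36), 260), -211926)), -1) = Pow(Add(Rational(913936, 225), Add(Mul(19, 260), -211926)), -1) = Pow(Add(Rational(913936, 225), Add(4940, -211926)), -1) = Pow(Add(Rational(913936, 225), -206986), -1) = Pow(Rational(-45657914, 225), -1) = Rational(-225, 45657914)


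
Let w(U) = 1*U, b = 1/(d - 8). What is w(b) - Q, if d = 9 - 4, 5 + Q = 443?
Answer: -1315/3 ≈ -438.33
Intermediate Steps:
Q = 438 (Q = -5 + 443 = 438)
d = 5
b = -1/3 (b = 1/(5 - 8) = 1/(-3) = -1/3 ≈ -0.33333)
w(U) = U
w(b) - Q = -1/3 - 1*438 = -1/3 - 438 = -1315/3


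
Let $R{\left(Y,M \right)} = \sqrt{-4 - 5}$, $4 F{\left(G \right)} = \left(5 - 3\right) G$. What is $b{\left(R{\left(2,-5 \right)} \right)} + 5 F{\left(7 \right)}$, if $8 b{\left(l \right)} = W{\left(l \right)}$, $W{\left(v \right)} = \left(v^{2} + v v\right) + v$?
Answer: $\frac{61}{4} + \frac{3 i}{8} \approx 15.25 + 0.375 i$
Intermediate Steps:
$W{\left(v \right)} = v + 2 v^{2}$ ($W{\left(v \right)} = \left(v^{2} + v^{2}\right) + v = 2 v^{2} + v = v + 2 v^{2}$)
$F{\left(G \right)} = \frac{G}{2}$ ($F{\left(G \right)} = \frac{\left(5 - 3\right) G}{4} = \frac{2 G}{4} = \frac{G}{2}$)
$R{\left(Y,M \right)} = 3 i$ ($R{\left(Y,M \right)} = \sqrt{-9} = 3 i$)
$b{\left(l \right)} = \frac{l \left(1 + 2 l\right)}{8}$
$b{\left(R{\left(2,-5 \right)} \right)} + 5 F{\left(7 \right)} = \frac{3 i \left(1 + 2 \cdot 3 i\right)}{8} + 5 \cdot \frac{1}{2} \cdot 7 = \frac{3 i \left(1 + 6 i\right)}{8} + 5 \cdot \frac{7}{2} = \frac{3 i \left(1 + 6 i\right)}{8} + \frac{35}{2} = \frac{35}{2} + \frac{3 i \left(1 + 6 i\right)}{8}$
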